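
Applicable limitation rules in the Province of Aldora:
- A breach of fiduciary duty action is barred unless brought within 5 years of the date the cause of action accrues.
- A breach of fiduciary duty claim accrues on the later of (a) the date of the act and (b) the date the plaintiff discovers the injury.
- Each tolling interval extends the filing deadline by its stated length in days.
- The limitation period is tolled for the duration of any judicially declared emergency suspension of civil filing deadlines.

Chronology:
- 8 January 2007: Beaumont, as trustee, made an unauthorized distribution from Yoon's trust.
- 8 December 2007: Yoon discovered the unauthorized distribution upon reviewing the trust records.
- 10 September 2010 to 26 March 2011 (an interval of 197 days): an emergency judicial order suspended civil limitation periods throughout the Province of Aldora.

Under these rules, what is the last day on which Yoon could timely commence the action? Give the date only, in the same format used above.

The claim accrued on 8 December 2007 — the later of the 8 January 2007 act and the 8 December 2007 discovery.
5 years from 8 December 2007 is 8 December 2012.
The emergency suspension of filing deadlines from 10 September 2010 to 26 March 2011 tolled the period for 197 days, extending the deadline to 23 June 2013.

23 June 2013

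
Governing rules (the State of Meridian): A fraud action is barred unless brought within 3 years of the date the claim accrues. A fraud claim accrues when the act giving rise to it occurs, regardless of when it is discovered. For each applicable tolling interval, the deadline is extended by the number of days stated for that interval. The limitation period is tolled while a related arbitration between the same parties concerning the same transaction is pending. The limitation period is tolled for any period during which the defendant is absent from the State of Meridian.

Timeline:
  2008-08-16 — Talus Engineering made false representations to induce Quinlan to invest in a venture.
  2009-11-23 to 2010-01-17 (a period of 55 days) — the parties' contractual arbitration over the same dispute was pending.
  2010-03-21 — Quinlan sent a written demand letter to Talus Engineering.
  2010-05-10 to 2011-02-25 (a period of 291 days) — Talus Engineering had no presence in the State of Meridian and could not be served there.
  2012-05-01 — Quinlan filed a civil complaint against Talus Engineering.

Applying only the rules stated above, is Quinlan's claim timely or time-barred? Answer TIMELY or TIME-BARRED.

The claim accrued on 2008-08-16, when the wrongful act occurred.
Adding the 3 years base period to 2008-08-16 gives a deadline of 2011-08-16, before any tolling.
Because the pending related arbitration ran from 2009-11-23 to 2010-01-17, the deadline is extended by 55 days to 2011-10-10.
The period was tolled for 291 days by the defendant's absence from the jurisdiction (2010-05-10 to 2011-02-25), pushing the deadline to 2012-07-27.
Nothing else in the chronology tolls or restarts the period.
Quinlan filed on 2012-05-01, before the 2012-07-27 deadline, so the action is timely.

TIMELY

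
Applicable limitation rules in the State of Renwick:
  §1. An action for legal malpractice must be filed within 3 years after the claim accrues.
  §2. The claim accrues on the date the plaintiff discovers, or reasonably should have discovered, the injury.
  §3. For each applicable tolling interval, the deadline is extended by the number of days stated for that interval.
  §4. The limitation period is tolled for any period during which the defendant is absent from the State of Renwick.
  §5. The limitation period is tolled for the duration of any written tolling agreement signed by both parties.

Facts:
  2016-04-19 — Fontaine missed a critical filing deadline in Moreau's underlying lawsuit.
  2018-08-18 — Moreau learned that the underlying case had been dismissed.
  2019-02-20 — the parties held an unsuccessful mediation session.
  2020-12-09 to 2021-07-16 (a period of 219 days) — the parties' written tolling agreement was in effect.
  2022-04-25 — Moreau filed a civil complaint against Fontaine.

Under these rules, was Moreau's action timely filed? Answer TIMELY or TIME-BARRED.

The claim did not accrue until Moreau discovered the injury on 2018-08-18; the 2016-04-19 act date does not start the clock under the stated rule.
Adding the 3 years base period to 2018-08-18 gives a deadline of 2021-08-18, before any tolling.
Because the written tolling agreement ran from 2020-12-09 to 2021-07-16, the deadline is extended by 219 days to 2022-03-25.
Nothing else in the chronology tolls or restarts the period.
Filing on 2022-04-25 missed the 2022-03-25 deadline — the action is time-barred.

TIME-BARRED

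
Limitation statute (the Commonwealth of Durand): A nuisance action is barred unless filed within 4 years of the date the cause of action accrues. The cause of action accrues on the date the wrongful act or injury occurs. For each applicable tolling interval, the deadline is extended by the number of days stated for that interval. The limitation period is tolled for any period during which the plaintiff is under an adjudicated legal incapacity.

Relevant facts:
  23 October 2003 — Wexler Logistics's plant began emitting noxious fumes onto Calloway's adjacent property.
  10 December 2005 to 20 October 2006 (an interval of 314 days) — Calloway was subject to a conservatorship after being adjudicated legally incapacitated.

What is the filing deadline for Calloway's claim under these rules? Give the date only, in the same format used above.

The claim accrued on 23 October 2003, when the wrongful act occurred.
The untolled deadline — 4 years after 23 October 2003 — is 23 October 2007.
The period was tolled for 314 days by the plaintiff's legal incapacity (10 December 2005 to 20 October 2006), pushing the deadline to 1 September 2008.

1 September 2008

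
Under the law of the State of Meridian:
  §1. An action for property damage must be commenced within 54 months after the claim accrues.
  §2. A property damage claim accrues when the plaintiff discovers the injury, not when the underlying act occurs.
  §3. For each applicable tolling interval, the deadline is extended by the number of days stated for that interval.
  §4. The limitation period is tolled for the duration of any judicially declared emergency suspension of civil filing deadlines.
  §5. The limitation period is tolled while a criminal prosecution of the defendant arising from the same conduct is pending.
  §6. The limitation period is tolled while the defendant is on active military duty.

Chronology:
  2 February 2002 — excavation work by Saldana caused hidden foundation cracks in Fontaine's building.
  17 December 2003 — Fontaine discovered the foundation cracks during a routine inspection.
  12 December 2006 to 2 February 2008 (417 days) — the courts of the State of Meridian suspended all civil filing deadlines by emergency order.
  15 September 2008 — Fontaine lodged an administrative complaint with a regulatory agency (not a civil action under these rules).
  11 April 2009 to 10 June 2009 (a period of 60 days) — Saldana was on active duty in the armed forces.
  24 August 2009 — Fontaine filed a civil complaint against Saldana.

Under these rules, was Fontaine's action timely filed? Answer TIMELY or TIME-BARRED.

Under the discovery rule, the claim accrued on 17 December 2003, when Fontaine discovered the injury — not on the 2 February 2002 date of the underlying act.
54 months from 17 December 2003 is 17 June 2008.
Because the emergency suspension of filing deadlines ran from 12 December 2006 to 2 February 2008, the deadline is extended by 417 days to 8 August 2009.
The period was tolled for 60 days by the defendant's active military service (11 April 2009 to 10 June 2009), pushing the deadline to 7 October 2009.
The other events in the timeline have no effect on the limitation period under the stated rules.
Fontaine filed on 24 August 2009, before the 7 October 2009 deadline, so the action is timely.

TIMELY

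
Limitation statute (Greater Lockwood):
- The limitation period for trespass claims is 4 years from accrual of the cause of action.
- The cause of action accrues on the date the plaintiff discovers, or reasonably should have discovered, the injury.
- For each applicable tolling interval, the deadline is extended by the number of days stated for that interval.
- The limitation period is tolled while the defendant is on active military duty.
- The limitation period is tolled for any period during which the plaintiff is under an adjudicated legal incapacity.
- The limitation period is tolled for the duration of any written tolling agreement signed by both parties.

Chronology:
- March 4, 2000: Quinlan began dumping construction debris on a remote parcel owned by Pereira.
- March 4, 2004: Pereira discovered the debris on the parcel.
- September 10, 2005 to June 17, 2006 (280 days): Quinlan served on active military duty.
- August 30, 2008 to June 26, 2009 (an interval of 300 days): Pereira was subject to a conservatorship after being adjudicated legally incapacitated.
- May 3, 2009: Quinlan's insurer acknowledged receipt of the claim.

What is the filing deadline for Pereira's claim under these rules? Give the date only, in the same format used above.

October 5, 2009

Under the discovery rule, the claim accrued on March 4, 2004, when Pereira discovered the injury — not on the March 4, 2000 date of the underlying act.
The untolled deadline — 4 years after March 4, 2004 — is March 4, 2008.
Because the defendant's active military service ran from September 10, 2005 to June 17, 2006, the deadline is extended by 280 days to December 9, 2008.
The plaintiff's legal incapacity from August 30, 2008 to June 26, 2009 tolled the period for 300 days, extending the deadline to October 5, 2009.
The other events in the timeline have no effect on the limitation period under the stated rules.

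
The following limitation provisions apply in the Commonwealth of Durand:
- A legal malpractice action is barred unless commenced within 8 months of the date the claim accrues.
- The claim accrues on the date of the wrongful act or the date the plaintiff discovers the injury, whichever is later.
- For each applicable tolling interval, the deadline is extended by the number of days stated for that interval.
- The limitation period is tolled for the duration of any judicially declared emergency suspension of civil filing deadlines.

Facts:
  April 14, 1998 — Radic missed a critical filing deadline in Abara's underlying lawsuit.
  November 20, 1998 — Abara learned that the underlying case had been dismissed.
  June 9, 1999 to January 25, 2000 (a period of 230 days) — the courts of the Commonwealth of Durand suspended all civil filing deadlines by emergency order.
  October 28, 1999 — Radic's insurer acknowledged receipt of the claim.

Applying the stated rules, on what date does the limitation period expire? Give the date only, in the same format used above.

March 6, 2000

Taking the later of the act (April 14, 1998) and discovery (November 20, 1998), the claim accrued on November 20, 1998.
Adding the 8 months base period to November 20, 1998 gives a deadline of July 20, 1999, before any tolling.
Because the emergency suspension of filing deadlines ran from June 9, 1999 to January 25, 2000, the deadline is extended by 230 days to March 6, 2000.
The other events in the timeline have no effect on the limitation period under the stated rules.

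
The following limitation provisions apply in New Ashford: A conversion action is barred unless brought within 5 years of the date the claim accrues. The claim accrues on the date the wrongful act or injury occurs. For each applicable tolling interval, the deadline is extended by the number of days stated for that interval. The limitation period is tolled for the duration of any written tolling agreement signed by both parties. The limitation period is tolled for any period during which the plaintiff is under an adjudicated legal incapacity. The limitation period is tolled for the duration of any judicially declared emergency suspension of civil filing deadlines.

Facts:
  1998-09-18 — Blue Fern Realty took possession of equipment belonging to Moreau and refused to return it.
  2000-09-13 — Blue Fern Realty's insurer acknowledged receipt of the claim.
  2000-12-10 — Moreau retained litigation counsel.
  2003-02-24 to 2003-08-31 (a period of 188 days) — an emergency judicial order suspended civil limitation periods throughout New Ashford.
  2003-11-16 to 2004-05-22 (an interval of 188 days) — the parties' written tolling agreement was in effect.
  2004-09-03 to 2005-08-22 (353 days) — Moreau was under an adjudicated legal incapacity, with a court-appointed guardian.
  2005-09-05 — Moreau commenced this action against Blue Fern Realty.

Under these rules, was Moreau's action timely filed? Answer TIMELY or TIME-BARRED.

TIMELY

The limitation period began to run on 1998-09-18.
The untolled deadline — 5 years after 1998-09-18 — is 2003-09-18.
The period was tolled for 188 days by the emergency suspension of filing deadlines (2003-02-24 to 2003-08-31), pushing the deadline to 2004-03-24.
The written tolling agreement from 2003-11-16 to 2004-05-22 tolled the period for 188 days, extending the deadline to 2004-09-28.
The period was tolled for 353 days by the plaintiff's legal incapacity (2004-09-03 to 2005-08-22), pushing the deadline to 2005-09-16.
None of the other events listed affects the running of the period under the stated rules.
The 2005-09-05 filing precedes the 2005-09-16 deadline; the claim is timely.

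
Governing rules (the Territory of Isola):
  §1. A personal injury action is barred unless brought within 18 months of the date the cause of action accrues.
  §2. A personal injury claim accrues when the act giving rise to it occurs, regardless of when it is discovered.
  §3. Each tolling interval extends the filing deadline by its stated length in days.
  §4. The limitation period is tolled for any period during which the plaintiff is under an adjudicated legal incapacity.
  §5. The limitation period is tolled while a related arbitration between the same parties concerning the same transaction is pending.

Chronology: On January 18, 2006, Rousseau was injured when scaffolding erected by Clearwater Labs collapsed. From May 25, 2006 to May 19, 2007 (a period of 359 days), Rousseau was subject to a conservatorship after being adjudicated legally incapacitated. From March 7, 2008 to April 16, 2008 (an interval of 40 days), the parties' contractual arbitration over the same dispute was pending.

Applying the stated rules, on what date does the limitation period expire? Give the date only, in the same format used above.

August 20, 2008

The cause of action accrued on January 18, 2006, the date of the act.
18 months from January 18, 2006 is July 18, 2007.
The period was tolled for 359 days by the plaintiff's legal incapacity (May 25, 2006 to May 19, 2007), pushing the deadline to July 11, 2008.
Because the pending related arbitration ran from March 7, 2008 to April 16, 2008, the deadline is extended by 40 days to August 20, 2008.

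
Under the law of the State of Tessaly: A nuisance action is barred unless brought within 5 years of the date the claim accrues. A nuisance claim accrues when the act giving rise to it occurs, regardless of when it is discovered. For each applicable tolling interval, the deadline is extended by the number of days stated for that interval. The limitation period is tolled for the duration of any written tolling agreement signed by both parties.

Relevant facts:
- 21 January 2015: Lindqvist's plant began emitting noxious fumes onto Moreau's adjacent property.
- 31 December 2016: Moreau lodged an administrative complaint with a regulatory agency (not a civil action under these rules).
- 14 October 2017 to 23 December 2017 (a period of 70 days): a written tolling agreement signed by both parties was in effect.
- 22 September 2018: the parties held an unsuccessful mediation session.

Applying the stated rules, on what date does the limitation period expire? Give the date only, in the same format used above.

The claim accrued on 21 January 2015, the date of the act.
5 years from 21 January 2015 is 21 January 2020.
The written tolling agreement from 14 October 2017 to 23 December 2017 tolled the period for 70 days, extending the deadline to 31 March 2020.
The other events in the timeline have no effect on the limitation period under the stated rules.

31 March 2020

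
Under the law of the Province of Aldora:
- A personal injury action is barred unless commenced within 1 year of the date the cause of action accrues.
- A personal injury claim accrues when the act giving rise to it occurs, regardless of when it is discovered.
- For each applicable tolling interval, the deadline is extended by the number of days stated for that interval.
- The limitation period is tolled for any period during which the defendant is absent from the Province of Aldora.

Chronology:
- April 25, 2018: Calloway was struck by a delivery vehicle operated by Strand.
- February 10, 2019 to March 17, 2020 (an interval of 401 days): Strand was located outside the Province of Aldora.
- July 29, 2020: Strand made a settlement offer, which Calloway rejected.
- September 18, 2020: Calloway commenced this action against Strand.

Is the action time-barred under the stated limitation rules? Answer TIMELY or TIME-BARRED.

The claim accrued on April 25, 2018, when the wrongful act occurred.
Adding the 1 year base period to April 25, 2018 gives a deadline of April 25, 2019, before any tolling.
The period was tolled for 401 days by the defendant's absence from the jurisdiction (February 10, 2019 to March 17, 2020), pushing the deadline to May 30, 2020.
Nothing else in the chronology tolls or restarts the period.
The September 18, 2020 filing falls after the May 30, 2020 deadline; the claim is time-barred.

TIME-BARRED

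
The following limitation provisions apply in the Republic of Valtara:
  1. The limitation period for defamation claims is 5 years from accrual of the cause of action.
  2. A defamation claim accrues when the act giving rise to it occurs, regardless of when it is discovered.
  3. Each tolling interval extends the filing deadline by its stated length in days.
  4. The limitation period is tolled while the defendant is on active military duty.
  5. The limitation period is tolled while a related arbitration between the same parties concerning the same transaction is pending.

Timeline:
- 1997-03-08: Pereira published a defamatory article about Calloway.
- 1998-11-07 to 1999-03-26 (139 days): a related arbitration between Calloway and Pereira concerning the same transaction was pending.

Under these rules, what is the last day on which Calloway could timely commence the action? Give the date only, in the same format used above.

The limitation period began to run on 1997-03-08.
Adding the 5 years base period to 1997-03-08 gives a deadline of 2002-03-08, before any tolling.
The pending related arbitration from 1998-11-07 to 1999-03-26 tolled the period for 139 days, extending the deadline to 2002-07-25.

2002-07-25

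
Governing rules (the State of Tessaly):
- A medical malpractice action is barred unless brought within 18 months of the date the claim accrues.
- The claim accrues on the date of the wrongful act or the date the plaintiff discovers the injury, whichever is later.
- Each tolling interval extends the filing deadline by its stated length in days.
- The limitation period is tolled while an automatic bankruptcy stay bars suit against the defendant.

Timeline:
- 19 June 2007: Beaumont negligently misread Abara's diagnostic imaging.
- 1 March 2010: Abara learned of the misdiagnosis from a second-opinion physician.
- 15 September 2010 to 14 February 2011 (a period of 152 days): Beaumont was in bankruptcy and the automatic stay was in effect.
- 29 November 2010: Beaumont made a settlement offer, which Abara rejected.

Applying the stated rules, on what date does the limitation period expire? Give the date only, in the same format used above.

The claim accrued on 1 March 2010 — the later of the 19 June 2007 act and the 1 March 2010 discovery.
18 months from 1 March 2010 is 1 September 2011.
The period was tolled for 152 days by the automatic bankruptcy stay (15 September 2010 to 14 February 2011), pushing the deadline to 31 January 2012.
None of the other events listed affects the running of the period under the stated rules.

31 January 2012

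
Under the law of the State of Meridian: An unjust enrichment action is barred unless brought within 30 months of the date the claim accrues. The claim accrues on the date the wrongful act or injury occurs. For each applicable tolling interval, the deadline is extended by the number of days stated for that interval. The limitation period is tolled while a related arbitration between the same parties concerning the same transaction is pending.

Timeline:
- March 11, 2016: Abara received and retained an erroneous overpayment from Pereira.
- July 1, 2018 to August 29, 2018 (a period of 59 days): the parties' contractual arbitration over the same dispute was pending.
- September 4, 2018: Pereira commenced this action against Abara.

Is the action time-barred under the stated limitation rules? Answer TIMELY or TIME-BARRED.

The claim accrued on March 11, 2016, the date of the act.
The untolled deadline — 30 months after March 11, 2016 — is September 11, 2018.
The period was tolled for 59 days by the pending related arbitration (July 1, 2018 to August 29, 2018), pushing the deadline to November 9, 2018.
The September 4, 2018 filing precedes the November 9, 2018 deadline; the claim is timely.

TIMELY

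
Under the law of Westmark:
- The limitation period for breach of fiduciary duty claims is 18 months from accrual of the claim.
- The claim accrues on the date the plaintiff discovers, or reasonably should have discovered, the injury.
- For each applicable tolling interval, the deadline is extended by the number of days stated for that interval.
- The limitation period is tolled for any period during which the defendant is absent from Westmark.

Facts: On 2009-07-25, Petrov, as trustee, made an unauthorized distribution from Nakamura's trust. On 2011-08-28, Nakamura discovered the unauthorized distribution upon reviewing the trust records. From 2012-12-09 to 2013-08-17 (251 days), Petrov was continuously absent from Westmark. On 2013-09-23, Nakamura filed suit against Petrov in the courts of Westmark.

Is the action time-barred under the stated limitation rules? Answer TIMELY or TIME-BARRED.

TIMELY

Accrual is tied to discovery, so the period began on 2011-08-28 rather than on 2009-07-25 when the act occurred.
Adding the 18 months base period to 2011-08-28 gives a deadline of 2013-02-28, before any tolling.
Because the defendant's absence from the jurisdiction ran from 2012-12-09 to 2013-08-17, the deadline is extended by 251 days to 2013-11-06.
Filing on 2013-09-23 beat the 2013-11-06 deadline — the action is timely.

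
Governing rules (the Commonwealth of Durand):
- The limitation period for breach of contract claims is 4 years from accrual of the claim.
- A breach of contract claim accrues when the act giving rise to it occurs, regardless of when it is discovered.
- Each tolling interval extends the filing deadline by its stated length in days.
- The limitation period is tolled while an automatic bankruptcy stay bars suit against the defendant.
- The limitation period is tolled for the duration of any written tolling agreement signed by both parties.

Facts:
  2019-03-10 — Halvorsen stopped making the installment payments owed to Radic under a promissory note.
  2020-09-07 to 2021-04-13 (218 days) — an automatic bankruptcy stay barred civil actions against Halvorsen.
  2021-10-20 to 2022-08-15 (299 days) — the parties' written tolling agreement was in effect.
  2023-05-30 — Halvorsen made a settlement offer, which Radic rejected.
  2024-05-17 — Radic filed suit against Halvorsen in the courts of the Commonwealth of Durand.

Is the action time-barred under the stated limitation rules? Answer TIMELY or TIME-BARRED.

The claim accrued on 2019-03-10, when the wrongful act occurred.
4 years from 2019-03-10 is 2023-03-10.
Because the automatic bankruptcy stay ran from 2020-09-07 to 2021-04-13, the deadline is extended by 218 days to 2023-10-14.
The period was tolled for 299 days by the written tolling agreement (2021-10-20 to 2022-08-15), pushing the deadline to 2024-08-08.
The other events in the timeline have no effect on the limitation period under the stated rules.
Filing on 2024-05-17 beat the 2024-08-08 deadline — the action is timely.

TIMELY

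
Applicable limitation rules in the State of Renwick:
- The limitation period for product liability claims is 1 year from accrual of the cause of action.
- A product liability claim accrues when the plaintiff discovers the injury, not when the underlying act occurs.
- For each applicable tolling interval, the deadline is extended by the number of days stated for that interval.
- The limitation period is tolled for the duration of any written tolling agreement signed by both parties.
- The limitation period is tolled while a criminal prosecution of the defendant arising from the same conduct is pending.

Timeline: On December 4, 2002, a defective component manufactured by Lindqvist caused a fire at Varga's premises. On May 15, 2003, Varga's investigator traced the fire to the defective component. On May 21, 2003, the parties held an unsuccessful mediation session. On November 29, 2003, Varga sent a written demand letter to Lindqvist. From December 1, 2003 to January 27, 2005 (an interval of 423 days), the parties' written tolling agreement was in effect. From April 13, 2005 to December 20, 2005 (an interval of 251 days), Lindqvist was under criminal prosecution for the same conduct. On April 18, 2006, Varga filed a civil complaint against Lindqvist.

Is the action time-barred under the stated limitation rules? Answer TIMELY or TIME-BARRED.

TIME-BARRED

Accrual is tied to discovery, so the period began on May 15, 2003 rather than on December 4, 2002 when the act occurred.
Adding the 1 year base period to May 15, 2003 gives a deadline of May 15, 2004, before any tolling.
The period was tolled for 423 days by the written tolling agreement (December 1, 2003 to January 27, 2005), pushing the deadline to July 12, 2005.
Because the pending criminal prosecution ran from April 13, 2005 to December 20, 2005, the deadline is extended by 251 days to March 20, 2006.
The other events in the timeline have no effect on the limitation period under the stated rules.
Filing on April 18, 2006 missed the March 20, 2006 deadline — the action is time-barred.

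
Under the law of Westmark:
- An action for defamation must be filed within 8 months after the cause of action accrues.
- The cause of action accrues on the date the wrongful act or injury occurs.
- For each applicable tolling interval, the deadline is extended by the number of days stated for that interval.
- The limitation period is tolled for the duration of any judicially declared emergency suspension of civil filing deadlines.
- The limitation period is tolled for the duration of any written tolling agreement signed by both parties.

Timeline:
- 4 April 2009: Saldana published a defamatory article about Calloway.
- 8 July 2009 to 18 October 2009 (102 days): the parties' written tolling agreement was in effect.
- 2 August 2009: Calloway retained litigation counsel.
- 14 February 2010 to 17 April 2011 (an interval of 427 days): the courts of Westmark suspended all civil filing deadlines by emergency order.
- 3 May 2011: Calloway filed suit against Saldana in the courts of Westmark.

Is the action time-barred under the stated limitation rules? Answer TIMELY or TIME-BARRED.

TIMELY

The cause of action accrued on 4 April 2009, the date of the act.
The untolled deadline — 8 months after 4 April 2009 — is 4 December 2009.
The written tolling agreement from 8 July 2009 to 18 October 2009 tolled the period for 102 days, extending the deadline to 16 March 2010.
Because the emergency suspension of filing deadlines ran from 14 February 2010 to 17 April 2011, the deadline is extended by 427 days to 17 May 2011.
None of the other events listed affects the running of the period under the stated rules.
The 3 May 2011 filing precedes the 17 May 2011 deadline; the claim is timely.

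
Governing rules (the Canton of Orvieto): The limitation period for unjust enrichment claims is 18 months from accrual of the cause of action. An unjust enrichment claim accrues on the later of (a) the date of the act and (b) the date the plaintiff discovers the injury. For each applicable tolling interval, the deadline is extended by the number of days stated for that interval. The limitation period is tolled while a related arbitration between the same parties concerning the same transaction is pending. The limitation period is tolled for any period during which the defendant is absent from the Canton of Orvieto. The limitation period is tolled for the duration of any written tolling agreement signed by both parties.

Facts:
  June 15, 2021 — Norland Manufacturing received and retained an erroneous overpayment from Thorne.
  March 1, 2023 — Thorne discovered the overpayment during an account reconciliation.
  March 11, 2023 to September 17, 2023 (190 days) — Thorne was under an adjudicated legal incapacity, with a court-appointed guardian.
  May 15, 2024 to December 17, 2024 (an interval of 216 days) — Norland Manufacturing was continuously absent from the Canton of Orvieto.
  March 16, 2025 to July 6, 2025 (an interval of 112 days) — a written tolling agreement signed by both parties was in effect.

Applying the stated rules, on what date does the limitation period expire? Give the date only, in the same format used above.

The claim accrued on March 1, 2023 — the later of the June 15, 2021 act and the March 1, 2023 discovery.
Adding the 18 months base period to March 1, 2023 gives a deadline of September 1, 2024, before any tolling.
Because the defendant's absence from the jurisdiction ran from May 15, 2024 to December 17, 2024, the deadline is extended by 216 days to April 5, 2025.
Because the written tolling agreement ran from March 16, 2025 to July 6, 2025, the deadline is extended by 112 days to July 26, 2025.
The plaintiff's legal incapacity from March 11, 2023 to September 17, 2023 does not toll the period, because no stated rule makes the plaintiff's incapacity a tolling event.

July 26, 2025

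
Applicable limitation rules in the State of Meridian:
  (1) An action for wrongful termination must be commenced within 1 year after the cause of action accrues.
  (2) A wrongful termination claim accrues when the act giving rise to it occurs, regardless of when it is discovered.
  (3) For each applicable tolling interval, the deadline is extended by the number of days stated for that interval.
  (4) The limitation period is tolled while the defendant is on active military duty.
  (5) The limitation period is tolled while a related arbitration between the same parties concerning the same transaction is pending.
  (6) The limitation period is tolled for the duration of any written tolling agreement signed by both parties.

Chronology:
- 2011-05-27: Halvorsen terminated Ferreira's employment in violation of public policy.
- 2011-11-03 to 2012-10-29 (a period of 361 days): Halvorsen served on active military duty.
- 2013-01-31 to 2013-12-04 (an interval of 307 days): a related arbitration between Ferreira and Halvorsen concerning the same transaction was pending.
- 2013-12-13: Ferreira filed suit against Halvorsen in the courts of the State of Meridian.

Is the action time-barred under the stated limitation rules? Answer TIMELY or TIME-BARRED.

The limitation period began to run on 2011-05-27.
The untolled deadline — 1 year after 2011-05-27 — is 2012-05-27.
Because the defendant's active military service ran from 2011-11-03 to 2012-10-29, the deadline is extended by 361 days to 2013-05-23.
The pending related arbitration from 2013-01-31 to 2013-12-04 tolled the period for 307 days, extending the deadline to 2014-03-26.
Filing on 2013-12-13 beat the 2014-03-26 deadline — the action is timely.

TIMELY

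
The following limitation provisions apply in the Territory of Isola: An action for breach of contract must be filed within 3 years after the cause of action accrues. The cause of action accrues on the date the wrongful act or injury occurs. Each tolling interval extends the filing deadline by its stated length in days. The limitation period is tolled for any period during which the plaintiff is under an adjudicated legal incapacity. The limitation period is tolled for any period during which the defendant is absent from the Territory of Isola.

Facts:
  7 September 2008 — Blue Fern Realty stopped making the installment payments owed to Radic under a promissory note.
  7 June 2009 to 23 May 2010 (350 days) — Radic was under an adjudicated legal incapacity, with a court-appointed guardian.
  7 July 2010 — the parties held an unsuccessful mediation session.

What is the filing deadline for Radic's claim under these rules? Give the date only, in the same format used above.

The limitation period began to run on 7 September 2008.
Adding the 3 years base period to 7 September 2008 gives a deadline of 7 September 2011, before any tolling.
Because the plaintiff's legal incapacity ran from 7 June 2009 to 23 May 2010, the deadline is extended by 350 days to 22 August 2012.
None of the other events listed affects the running of the period under the stated rules.

22 August 2012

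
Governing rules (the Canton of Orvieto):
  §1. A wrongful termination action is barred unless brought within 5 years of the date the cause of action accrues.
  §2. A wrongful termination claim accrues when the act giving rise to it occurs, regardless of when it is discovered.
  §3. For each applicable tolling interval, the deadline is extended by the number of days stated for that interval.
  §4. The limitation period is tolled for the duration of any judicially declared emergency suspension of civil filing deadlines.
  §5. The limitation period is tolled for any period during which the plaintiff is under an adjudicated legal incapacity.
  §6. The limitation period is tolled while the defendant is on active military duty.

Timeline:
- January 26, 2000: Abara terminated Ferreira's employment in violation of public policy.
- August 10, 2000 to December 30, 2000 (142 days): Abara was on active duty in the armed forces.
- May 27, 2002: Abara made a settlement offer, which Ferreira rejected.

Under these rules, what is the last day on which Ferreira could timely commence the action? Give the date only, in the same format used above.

June 17, 2005

The limitation period began to run on January 26, 2000.
The untolled deadline — 5 years after January 26, 2000 — is January 26, 2005.
The period was tolled for 142 days by the defendant's active military service (August 10, 2000 to December 30, 2000), pushing the deadline to June 17, 2005.
The other events in the timeline have no effect on the limitation period under the stated rules.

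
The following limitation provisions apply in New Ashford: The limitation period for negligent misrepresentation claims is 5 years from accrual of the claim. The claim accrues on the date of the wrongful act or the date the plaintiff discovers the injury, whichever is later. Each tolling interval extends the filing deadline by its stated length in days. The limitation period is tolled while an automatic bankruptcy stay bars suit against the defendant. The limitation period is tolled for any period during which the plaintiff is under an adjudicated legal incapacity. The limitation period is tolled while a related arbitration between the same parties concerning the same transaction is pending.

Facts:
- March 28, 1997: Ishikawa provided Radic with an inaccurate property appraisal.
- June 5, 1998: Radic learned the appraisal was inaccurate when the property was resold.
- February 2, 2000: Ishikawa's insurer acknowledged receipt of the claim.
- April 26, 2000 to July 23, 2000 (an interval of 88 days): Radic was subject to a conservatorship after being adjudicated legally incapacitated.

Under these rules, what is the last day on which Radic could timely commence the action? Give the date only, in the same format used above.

Taking the later of the act (March 28, 1997) and discovery (June 5, 1998), the claim accrued on June 5, 1998.
5 years from June 5, 1998 is June 5, 2003.
The plaintiff's legal incapacity from April 26, 2000 to July 23, 2000 tolled the period for 88 days, extending the deadline to September 1, 2003.
Nothing else in the chronology tolls or restarts the period.

September 1, 2003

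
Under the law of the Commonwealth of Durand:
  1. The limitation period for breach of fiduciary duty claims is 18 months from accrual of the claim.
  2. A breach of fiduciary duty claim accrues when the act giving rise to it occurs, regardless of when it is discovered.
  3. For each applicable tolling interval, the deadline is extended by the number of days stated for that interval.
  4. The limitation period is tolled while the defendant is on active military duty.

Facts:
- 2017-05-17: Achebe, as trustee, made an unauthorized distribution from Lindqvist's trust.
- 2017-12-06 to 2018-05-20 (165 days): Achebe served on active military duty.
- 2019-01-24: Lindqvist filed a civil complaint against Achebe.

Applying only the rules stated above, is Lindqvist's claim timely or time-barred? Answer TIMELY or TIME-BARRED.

The claim accrued on 2017-05-17, when the wrongful act occurred.
The untolled deadline — 18 months after 2017-05-17 — is 2018-11-17.
The defendant's active military service from 2017-12-06 to 2018-05-20 tolled the period for 165 days, extending the deadline to 2019-05-01.
Lindqvist filed on 2019-01-24, before the 2019-05-01 deadline, so the action is timely.

TIMELY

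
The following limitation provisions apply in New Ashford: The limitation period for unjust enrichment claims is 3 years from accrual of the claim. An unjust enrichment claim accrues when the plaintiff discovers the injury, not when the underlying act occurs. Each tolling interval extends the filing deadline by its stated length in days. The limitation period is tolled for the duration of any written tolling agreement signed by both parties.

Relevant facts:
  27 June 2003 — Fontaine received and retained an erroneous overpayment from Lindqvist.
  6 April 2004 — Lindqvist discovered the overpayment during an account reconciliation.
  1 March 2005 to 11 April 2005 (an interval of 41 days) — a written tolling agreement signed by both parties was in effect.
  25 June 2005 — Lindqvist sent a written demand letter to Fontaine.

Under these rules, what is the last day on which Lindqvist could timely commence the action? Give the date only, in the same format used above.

17 May 2007

Under the discovery rule, the claim accrued on 6 April 2004, when Lindqvist discovered the injury — not on the 27 June 2003 date of the underlying act.
The untolled deadline — 3 years after 6 April 2004 — is 6 April 2007.
Because the written tolling agreement ran from 1 March 2005 to 11 April 2005, the deadline is extended by 41 days to 17 May 2007.
The other events in the timeline have no effect on the limitation period under the stated rules.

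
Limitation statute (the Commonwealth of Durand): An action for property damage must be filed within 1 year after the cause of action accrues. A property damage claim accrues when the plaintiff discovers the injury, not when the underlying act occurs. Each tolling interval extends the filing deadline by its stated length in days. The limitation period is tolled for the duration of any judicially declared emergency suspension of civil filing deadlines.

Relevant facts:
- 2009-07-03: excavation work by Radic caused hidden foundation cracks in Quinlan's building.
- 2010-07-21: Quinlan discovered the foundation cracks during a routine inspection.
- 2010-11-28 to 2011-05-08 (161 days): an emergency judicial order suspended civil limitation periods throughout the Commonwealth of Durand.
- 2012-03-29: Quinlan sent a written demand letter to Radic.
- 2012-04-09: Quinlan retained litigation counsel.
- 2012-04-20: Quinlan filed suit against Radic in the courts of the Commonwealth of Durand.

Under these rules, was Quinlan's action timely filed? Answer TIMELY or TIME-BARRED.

TIME-BARRED

Accrual is tied to discovery, so the period began on 2010-07-21 rather than on 2009-07-03 when the act occurred.
Adding the 1 year base period to 2010-07-21 gives a deadline of 2011-07-21, before any tolling.
Because the emergency suspension of filing deadlines ran from 2010-11-28 to 2011-05-08, the deadline is extended by 161 days to 2011-12-29.
The other events in the timeline have no effect on the limitation period under the stated rules.
The 2012-04-20 filing falls after the 2011-12-29 deadline; the claim is time-barred.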